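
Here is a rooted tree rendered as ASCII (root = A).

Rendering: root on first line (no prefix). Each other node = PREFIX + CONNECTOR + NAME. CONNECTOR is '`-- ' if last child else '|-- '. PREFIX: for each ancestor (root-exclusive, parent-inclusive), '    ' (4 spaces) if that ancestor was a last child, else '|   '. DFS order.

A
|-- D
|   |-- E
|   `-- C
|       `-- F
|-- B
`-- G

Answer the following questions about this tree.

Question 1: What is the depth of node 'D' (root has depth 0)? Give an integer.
Path from root to D: A -> D
Depth = number of edges = 1

Answer: 1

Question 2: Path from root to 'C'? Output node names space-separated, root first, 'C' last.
Walk down from root: A -> D -> C

Answer: A D C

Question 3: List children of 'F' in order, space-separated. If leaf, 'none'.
Answer: none

Derivation:
Node F's children (from adjacency): (leaf)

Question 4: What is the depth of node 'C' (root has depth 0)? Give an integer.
Path from root to C: A -> D -> C
Depth = number of edges = 2

Answer: 2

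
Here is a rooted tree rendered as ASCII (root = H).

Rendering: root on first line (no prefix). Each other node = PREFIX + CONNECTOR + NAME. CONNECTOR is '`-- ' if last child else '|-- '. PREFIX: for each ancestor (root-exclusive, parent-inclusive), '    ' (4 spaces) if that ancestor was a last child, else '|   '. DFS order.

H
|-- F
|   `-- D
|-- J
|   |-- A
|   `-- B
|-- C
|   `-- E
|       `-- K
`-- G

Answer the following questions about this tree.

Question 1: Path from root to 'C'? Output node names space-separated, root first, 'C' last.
Walk down from root: H -> C

Answer: H C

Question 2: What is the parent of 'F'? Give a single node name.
Scan adjacency: F appears as child of H

Answer: H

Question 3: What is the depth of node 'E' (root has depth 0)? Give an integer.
Path from root to E: H -> C -> E
Depth = number of edges = 2

Answer: 2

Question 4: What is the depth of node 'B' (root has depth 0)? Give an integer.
Answer: 2

Derivation:
Path from root to B: H -> J -> B
Depth = number of edges = 2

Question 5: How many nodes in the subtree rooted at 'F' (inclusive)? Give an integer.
Answer: 2

Derivation:
Subtree rooted at F contains: D, F
Count = 2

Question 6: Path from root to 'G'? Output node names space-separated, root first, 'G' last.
Answer: H G

Derivation:
Walk down from root: H -> G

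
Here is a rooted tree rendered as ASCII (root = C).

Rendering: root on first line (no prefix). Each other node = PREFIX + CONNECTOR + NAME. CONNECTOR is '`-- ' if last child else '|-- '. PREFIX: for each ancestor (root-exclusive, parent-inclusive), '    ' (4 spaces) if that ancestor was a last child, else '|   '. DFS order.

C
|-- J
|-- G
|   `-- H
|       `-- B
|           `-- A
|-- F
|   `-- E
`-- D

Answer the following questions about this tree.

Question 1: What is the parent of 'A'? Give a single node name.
Answer: B

Derivation:
Scan adjacency: A appears as child of B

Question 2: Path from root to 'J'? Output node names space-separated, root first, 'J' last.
Answer: C J

Derivation:
Walk down from root: C -> J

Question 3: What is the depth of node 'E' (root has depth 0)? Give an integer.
Answer: 2

Derivation:
Path from root to E: C -> F -> E
Depth = number of edges = 2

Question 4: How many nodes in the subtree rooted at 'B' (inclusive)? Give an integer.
Answer: 2

Derivation:
Subtree rooted at B contains: A, B
Count = 2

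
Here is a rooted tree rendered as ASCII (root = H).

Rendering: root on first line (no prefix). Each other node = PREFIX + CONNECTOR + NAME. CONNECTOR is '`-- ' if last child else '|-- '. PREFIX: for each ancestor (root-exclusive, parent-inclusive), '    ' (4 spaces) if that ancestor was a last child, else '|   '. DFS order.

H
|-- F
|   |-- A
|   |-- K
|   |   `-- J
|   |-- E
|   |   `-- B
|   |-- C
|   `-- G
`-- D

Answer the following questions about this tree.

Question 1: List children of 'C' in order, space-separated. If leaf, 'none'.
Node C's children (from adjacency): (leaf)

Answer: none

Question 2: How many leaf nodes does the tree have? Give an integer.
Answer: 6

Derivation:
Leaves (nodes with no children): A, B, C, D, G, J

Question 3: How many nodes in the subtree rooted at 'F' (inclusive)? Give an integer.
Subtree rooted at F contains: A, B, C, E, F, G, J, K
Count = 8

Answer: 8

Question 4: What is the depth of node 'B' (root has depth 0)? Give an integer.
Path from root to B: H -> F -> E -> B
Depth = number of edges = 3

Answer: 3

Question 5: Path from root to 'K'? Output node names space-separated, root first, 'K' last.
Answer: H F K

Derivation:
Walk down from root: H -> F -> K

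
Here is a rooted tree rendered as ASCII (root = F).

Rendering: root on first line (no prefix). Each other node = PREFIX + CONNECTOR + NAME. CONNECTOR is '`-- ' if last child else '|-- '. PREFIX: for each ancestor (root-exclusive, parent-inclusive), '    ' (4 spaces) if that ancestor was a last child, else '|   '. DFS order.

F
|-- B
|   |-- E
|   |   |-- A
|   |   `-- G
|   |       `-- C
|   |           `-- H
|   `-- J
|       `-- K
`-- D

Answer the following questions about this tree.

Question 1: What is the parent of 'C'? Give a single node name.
Answer: G

Derivation:
Scan adjacency: C appears as child of G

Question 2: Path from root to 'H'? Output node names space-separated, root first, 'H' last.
Walk down from root: F -> B -> E -> G -> C -> H

Answer: F B E G C H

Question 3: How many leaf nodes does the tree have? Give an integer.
Leaves (nodes with no children): A, D, H, K

Answer: 4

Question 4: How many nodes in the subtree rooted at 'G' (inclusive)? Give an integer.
Subtree rooted at G contains: C, G, H
Count = 3

Answer: 3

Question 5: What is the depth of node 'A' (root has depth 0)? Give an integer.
Path from root to A: F -> B -> E -> A
Depth = number of edges = 3

Answer: 3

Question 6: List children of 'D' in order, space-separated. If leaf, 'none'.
Node D's children (from adjacency): (leaf)

Answer: none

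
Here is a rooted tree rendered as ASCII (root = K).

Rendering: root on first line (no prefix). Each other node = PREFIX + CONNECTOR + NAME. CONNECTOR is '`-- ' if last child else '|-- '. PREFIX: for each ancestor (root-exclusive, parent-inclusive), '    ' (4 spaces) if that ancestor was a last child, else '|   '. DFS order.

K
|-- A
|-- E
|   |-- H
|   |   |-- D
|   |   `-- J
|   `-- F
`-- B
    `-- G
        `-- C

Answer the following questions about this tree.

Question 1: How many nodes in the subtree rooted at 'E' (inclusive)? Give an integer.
Answer: 5

Derivation:
Subtree rooted at E contains: D, E, F, H, J
Count = 5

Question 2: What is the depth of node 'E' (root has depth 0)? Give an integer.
Answer: 1

Derivation:
Path from root to E: K -> E
Depth = number of edges = 1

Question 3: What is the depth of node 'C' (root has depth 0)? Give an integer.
Answer: 3

Derivation:
Path from root to C: K -> B -> G -> C
Depth = number of edges = 3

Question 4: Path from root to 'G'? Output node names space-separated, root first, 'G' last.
Walk down from root: K -> B -> G

Answer: K B G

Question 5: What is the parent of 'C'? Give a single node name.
Scan adjacency: C appears as child of G

Answer: G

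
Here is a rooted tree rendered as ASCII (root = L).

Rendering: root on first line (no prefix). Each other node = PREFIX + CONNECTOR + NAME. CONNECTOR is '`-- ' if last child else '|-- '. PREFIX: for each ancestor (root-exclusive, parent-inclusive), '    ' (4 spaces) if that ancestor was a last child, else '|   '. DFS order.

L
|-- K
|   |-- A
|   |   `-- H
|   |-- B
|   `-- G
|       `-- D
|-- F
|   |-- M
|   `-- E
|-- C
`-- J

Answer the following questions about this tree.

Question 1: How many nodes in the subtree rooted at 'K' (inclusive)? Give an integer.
Subtree rooted at K contains: A, B, D, G, H, K
Count = 6

Answer: 6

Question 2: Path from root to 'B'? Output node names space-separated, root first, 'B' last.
Answer: L K B

Derivation:
Walk down from root: L -> K -> B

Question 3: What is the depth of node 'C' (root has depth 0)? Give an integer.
Answer: 1

Derivation:
Path from root to C: L -> C
Depth = number of edges = 1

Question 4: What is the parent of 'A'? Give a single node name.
Scan adjacency: A appears as child of K

Answer: K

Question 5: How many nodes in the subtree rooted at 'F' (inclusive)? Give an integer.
Answer: 3

Derivation:
Subtree rooted at F contains: E, F, M
Count = 3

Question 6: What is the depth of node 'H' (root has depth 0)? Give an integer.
Answer: 3

Derivation:
Path from root to H: L -> K -> A -> H
Depth = number of edges = 3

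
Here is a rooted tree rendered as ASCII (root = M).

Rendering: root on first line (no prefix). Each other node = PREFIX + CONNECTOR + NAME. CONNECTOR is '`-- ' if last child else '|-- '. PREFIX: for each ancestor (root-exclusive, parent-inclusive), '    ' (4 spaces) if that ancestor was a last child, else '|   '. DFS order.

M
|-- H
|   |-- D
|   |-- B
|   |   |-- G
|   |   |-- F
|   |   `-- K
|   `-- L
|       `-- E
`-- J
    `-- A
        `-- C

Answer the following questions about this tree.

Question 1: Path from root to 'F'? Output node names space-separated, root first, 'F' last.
Walk down from root: M -> H -> B -> F

Answer: M H B F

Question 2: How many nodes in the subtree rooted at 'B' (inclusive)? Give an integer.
Answer: 4

Derivation:
Subtree rooted at B contains: B, F, G, K
Count = 4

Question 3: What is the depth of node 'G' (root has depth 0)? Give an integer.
Answer: 3

Derivation:
Path from root to G: M -> H -> B -> G
Depth = number of edges = 3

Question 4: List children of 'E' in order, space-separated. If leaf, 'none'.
Answer: none

Derivation:
Node E's children (from adjacency): (leaf)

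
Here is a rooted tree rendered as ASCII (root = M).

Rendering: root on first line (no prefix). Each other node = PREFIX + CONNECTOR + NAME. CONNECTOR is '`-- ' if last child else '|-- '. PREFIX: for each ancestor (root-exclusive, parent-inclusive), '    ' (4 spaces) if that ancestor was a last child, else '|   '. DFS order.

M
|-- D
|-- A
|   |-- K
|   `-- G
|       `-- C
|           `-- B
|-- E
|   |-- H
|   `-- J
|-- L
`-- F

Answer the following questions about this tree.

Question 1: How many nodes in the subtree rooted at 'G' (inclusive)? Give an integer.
Subtree rooted at G contains: B, C, G
Count = 3

Answer: 3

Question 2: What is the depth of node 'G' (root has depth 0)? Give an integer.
Path from root to G: M -> A -> G
Depth = number of edges = 2

Answer: 2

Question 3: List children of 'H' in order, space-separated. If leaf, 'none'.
Answer: none

Derivation:
Node H's children (from adjacency): (leaf)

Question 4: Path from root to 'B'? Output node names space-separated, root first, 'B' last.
Answer: M A G C B

Derivation:
Walk down from root: M -> A -> G -> C -> B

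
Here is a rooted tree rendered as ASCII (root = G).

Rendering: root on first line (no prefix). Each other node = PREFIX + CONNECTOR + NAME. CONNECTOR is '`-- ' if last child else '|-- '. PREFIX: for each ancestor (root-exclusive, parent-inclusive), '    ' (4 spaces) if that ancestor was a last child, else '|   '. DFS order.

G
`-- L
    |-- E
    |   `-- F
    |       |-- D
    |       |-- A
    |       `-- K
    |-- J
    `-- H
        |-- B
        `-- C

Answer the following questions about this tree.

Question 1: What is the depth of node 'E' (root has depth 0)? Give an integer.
Path from root to E: G -> L -> E
Depth = number of edges = 2

Answer: 2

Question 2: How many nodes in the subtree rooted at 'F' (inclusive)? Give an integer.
Answer: 4

Derivation:
Subtree rooted at F contains: A, D, F, K
Count = 4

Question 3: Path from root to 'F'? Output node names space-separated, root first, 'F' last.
Answer: G L E F

Derivation:
Walk down from root: G -> L -> E -> F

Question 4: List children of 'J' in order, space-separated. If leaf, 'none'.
Node J's children (from adjacency): (leaf)

Answer: none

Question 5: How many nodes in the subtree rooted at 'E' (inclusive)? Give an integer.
Answer: 5

Derivation:
Subtree rooted at E contains: A, D, E, F, K
Count = 5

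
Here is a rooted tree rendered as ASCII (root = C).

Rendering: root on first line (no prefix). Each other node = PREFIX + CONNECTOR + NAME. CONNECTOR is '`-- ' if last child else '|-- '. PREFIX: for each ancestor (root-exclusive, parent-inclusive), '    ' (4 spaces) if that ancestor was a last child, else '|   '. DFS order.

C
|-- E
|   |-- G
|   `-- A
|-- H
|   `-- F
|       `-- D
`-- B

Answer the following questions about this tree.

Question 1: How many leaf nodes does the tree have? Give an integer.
Leaves (nodes with no children): A, B, D, G

Answer: 4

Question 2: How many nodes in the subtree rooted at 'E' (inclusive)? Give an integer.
Subtree rooted at E contains: A, E, G
Count = 3

Answer: 3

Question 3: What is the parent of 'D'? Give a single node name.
Scan adjacency: D appears as child of F

Answer: F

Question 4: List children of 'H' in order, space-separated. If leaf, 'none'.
Answer: F

Derivation:
Node H's children (from adjacency): F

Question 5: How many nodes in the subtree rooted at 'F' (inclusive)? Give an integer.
Subtree rooted at F contains: D, F
Count = 2

Answer: 2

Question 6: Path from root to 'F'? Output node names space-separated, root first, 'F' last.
Answer: C H F

Derivation:
Walk down from root: C -> H -> F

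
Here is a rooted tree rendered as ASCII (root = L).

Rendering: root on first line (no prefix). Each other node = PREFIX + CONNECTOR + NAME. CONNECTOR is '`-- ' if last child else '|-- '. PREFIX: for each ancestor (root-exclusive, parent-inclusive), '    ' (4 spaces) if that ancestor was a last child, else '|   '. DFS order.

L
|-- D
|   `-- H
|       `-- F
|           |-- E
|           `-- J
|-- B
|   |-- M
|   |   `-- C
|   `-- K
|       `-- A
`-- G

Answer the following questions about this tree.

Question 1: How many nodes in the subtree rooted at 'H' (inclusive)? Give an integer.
Subtree rooted at H contains: E, F, H, J
Count = 4

Answer: 4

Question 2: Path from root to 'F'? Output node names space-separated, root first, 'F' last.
Walk down from root: L -> D -> H -> F

Answer: L D H F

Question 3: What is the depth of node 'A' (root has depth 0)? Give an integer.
Path from root to A: L -> B -> K -> A
Depth = number of edges = 3

Answer: 3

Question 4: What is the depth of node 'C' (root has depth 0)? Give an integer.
Answer: 3

Derivation:
Path from root to C: L -> B -> M -> C
Depth = number of edges = 3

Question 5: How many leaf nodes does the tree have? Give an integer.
Leaves (nodes with no children): A, C, E, G, J

Answer: 5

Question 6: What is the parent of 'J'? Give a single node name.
Scan adjacency: J appears as child of F

Answer: F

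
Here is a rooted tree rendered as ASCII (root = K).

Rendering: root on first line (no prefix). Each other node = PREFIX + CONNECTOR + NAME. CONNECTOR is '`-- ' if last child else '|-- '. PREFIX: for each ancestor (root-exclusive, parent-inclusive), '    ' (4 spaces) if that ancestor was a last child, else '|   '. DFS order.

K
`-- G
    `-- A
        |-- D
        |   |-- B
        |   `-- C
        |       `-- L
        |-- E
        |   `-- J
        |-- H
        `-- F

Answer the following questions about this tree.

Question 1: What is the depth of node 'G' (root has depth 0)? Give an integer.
Answer: 1

Derivation:
Path from root to G: K -> G
Depth = number of edges = 1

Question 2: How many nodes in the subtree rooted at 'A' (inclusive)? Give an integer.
Answer: 9

Derivation:
Subtree rooted at A contains: A, B, C, D, E, F, H, J, L
Count = 9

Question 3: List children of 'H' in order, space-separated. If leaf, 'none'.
Node H's children (from adjacency): (leaf)

Answer: none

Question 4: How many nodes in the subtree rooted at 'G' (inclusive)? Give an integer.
Subtree rooted at G contains: A, B, C, D, E, F, G, H, J, L
Count = 10

Answer: 10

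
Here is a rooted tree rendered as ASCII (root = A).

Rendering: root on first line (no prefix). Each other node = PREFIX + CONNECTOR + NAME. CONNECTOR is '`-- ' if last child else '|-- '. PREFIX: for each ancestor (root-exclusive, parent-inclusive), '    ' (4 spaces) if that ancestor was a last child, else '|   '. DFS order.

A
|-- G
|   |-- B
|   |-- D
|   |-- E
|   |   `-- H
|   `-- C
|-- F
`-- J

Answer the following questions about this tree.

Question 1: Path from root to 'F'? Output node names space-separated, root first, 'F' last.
Walk down from root: A -> F

Answer: A F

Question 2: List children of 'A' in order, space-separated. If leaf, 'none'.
Answer: G F J

Derivation:
Node A's children (from adjacency): G, F, J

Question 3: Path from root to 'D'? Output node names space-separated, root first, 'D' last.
Walk down from root: A -> G -> D

Answer: A G D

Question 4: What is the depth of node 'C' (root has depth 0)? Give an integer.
Answer: 2

Derivation:
Path from root to C: A -> G -> C
Depth = number of edges = 2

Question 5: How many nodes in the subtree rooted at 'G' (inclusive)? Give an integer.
Answer: 6

Derivation:
Subtree rooted at G contains: B, C, D, E, G, H
Count = 6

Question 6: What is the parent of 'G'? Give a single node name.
Answer: A

Derivation:
Scan adjacency: G appears as child of A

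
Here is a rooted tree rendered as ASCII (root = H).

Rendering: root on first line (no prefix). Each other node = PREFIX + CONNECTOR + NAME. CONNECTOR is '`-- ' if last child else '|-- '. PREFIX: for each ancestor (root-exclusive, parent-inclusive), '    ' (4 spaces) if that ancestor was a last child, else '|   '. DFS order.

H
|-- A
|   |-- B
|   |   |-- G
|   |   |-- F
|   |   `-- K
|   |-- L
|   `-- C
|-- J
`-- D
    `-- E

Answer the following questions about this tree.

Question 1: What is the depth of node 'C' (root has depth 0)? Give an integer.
Answer: 2

Derivation:
Path from root to C: H -> A -> C
Depth = number of edges = 2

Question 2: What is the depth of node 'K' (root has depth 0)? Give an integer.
Answer: 3

Derivation:
Path from root to K: H -> A -> B -> K
Depth = number of edges = 3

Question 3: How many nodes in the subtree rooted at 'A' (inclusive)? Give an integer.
Subtree rooted at A contains: A, B, C, F, G, K, L
Count = 7

Answer: 7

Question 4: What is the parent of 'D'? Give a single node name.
Scan adjacency: D appears as child of H

Answer: H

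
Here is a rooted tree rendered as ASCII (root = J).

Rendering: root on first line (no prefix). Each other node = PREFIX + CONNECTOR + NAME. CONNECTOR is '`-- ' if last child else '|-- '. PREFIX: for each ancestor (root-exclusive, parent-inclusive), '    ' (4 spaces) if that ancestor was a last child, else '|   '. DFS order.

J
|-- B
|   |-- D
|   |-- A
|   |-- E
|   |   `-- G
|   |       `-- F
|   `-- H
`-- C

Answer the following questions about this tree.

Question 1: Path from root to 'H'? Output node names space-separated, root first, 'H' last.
Answer: J B H

Derivation:
Walk down from root: J -> B -> H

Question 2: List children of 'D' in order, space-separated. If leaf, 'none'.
Node D's children (from adjacency): (leaf)

Answer: none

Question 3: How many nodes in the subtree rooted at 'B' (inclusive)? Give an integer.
Subtree rooted at B contains: A, B, D, E, F, G, H
Count = 7

Answer: 7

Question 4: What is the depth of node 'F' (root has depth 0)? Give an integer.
Path from root to F: J -> B -> E -> G -> F
Depth = number of edges = 4

Answer: 4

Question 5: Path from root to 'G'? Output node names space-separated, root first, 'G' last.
Walk down from root: J -> B -> E -> G

Answer: J B E G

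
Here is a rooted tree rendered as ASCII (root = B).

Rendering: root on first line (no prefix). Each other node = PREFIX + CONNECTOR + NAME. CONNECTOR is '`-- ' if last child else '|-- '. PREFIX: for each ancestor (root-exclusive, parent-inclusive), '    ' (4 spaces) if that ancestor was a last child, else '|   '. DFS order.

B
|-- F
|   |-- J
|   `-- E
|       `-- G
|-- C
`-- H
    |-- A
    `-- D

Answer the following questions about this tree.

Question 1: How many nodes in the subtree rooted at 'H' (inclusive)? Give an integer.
Answer: 3

Derivation:
Subtree rooted at H contains: A, D, H
Count = 3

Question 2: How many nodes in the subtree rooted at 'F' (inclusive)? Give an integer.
Subtree rooted at F contains: E, F, G, J
Count = 4

Answer: 4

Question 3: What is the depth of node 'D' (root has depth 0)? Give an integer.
Path from root to D: B -> H -> D
Depth = number of edges = 2

Answer: 2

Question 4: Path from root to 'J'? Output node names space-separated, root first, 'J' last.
Walk down from root: B -> F -> J

Answer: B F J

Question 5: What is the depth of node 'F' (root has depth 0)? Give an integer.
Path from root to F: B -> F
Depth = number of edges = 1

Answer: 1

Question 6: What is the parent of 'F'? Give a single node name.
Answer: B

Derivation:
Scan adjacency: F appears as child of B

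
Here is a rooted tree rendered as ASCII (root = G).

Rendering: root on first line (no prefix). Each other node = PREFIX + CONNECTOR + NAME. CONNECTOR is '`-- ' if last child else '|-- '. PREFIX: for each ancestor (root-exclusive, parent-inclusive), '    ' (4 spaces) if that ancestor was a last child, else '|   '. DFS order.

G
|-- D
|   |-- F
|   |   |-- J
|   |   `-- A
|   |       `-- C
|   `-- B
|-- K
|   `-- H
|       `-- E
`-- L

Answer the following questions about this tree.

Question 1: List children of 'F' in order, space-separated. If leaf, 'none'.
Node F's children (from adjacency): J, A

Answer: J A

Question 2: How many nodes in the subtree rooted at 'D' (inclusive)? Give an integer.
Subtree rooted at D contains: A, B, C, D, F, J
Count = 6

Answer: 6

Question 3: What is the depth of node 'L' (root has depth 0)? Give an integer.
Path from root to L: G -> L
Depth = number of edges = 1

Answer: 1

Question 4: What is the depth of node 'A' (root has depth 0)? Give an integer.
Answer: 3

Derivation:
Path from root to A: G -> D -> F -> A
Depth = number of edges = 3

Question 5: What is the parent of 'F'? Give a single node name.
Scan adjacency: F appears as child of D

Answer: D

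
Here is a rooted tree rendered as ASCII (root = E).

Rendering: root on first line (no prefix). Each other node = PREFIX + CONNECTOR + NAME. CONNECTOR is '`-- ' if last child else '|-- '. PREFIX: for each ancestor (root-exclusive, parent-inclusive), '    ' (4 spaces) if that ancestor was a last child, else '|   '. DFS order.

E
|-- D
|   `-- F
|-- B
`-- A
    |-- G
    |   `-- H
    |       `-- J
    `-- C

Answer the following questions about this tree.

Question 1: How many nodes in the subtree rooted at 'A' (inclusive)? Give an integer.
Subtree rooted at A contains: A, C, G, H, J
Count = 5

Answer: 5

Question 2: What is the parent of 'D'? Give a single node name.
Scan adjacency: D appears as child of E

Answer: E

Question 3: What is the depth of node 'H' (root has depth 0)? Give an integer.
Path from root to H: E -> A -> G -> H
Depth = number of edges = 3

Answer: 3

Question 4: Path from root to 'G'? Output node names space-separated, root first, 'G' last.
Walk down from root: E -> A -> G

Answer: E A G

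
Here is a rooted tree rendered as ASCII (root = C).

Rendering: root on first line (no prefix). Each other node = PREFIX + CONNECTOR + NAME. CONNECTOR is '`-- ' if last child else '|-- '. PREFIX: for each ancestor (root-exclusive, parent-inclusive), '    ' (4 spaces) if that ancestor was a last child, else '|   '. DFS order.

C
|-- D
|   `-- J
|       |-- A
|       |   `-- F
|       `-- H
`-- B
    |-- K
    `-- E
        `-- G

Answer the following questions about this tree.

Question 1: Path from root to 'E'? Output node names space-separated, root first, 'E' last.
Walk down from root: C -> B -> E

Answer: C B E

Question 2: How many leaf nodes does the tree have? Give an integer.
Answer: 4

Derivation:
Leaves (nodes with no children): F, G, H, K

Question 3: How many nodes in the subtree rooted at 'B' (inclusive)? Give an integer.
Subtree rooted at B contains: B, E, G, K
Count = 4

Answer: 4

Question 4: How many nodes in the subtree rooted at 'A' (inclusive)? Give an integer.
Answer: 2

Derivation:
Subtree rooted at A contains: A, F
Count = 2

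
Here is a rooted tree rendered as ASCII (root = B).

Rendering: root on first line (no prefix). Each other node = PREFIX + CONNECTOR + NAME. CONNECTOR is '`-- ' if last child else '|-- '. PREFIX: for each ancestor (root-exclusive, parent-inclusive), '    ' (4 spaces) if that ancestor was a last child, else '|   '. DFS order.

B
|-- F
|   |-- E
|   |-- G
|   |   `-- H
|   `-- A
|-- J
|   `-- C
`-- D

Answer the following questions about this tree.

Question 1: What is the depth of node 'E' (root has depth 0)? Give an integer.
Answer: 2

Derivation:
Path from root to E: B -> F -> E
Depth = number of edges = 2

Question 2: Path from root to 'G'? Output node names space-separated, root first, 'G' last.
Answer: B F G

Derivation:
Walk down from root: B -> F -> G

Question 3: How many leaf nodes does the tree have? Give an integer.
Answer: 5

Derivation:
Leaves (nodes with no children): A, C, D, E, H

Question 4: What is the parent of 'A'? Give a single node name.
Answer: F

Derivation:
Scan adjacency: A appears as child of F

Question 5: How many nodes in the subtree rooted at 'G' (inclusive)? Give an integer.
Answer: 2

Derivation:
Subtree rooted at G contains: G, H
Count = 2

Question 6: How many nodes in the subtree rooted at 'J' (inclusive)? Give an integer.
Subtree rooted at J contains: C, J
Count = 2

Answer: 2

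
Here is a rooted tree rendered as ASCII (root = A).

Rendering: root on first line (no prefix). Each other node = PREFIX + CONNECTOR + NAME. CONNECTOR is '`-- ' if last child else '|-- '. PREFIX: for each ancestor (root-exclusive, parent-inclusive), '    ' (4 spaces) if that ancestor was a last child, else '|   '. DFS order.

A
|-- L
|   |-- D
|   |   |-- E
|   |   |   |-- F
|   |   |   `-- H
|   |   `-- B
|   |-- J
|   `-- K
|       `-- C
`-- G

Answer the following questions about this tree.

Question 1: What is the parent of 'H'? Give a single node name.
Answer: E

Derivation:
Scan adjacency: H appears as child of E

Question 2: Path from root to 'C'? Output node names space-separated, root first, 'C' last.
Answer: A L K C

Derivation:
Walk down from root: A -> L -> K -> C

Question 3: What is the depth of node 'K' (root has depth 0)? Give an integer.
Path from root to K: A -> L -> K
Depth = number of edges = 2

Answer: 2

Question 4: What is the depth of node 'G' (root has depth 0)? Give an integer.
Path from root to G: A -> G
Depth = number of edges = 1

Answer: 1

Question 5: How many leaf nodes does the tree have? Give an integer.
Answer: 6

Derivation:
Leaves (nodes with no children): B, C, F, G, H, J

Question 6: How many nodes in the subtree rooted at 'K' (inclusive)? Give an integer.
Subtree rooted at K contains: C, K
Count = 2

Answer: 2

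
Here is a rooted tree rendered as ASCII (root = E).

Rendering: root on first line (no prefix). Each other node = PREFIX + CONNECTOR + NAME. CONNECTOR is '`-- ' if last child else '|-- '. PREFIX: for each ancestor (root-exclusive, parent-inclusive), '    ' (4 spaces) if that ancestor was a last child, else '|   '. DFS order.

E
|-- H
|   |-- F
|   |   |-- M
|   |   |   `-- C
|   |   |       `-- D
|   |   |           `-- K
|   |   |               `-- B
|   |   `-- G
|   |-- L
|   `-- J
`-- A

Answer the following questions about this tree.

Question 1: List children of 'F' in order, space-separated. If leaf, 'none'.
Answer: M G

Derivation:
Node F's children (from adjacency): M, G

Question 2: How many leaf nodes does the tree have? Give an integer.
Answer: 5

Derivation:
Leaves (nodes with no children): A, B, G, J, L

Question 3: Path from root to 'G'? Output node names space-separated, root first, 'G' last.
Answer: E H F G

Derivation:
Walk down from root: E -> H -> F -> G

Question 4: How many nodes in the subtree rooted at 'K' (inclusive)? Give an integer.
Answer: 2

Derivation:
Subtree rooted at K contains: B, K
Count = 2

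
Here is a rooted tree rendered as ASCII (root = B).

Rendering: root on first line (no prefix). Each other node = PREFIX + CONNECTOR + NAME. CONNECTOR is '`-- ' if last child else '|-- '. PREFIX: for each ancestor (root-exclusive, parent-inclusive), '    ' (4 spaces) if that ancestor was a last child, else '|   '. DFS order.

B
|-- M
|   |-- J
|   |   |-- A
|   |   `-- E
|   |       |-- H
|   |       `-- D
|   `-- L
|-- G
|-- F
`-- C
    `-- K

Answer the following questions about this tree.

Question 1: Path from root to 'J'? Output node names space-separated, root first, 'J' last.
Walk down from root: B -> M -> J

Answer: B M J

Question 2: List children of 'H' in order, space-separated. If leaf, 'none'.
Answer: none

Derivation:
Node H's children (from adjacency): (leaf)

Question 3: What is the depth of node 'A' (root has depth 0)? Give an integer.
Path from root to A: B -> M -> J -> A
Depth = number of edges = 3

Answer: 3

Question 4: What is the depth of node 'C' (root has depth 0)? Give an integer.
Answer: 1

Derivation:
Path from root to C: B -> C
Depth = number of edges = 1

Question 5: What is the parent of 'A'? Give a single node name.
Answer: J

Derivation:
Scan adjacency: A appears as child of J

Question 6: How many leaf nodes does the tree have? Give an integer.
Answer: 7

Derivation:
Leaves (nodes with no children): A, D, F, G, H, K, L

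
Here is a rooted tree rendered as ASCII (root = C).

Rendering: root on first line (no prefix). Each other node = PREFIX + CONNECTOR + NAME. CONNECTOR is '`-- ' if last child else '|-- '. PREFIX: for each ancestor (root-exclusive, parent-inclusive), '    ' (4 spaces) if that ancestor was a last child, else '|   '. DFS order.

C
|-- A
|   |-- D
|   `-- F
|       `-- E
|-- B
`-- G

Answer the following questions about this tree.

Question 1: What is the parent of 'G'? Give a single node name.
Scan adjacency: G appears as child of C

Answer: C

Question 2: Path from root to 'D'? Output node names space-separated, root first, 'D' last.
Answer: C A D

Derivation:
Walk down from root: C -> A -> D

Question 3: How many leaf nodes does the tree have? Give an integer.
Answer: 4

Derivation:
Leaves (nodes with no children): B, D, E, G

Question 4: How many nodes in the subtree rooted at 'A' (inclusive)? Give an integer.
Answer: 4

Derivation:
Subtree rooted at A contains: A, D, E, F
Count = 4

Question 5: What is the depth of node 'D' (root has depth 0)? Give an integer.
Answer: 2

Derivation:
Path from root to D: C -> A -> D
Depth = number of edges = 2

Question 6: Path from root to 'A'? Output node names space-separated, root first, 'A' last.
Walk down from root: C -> A

Answer: C A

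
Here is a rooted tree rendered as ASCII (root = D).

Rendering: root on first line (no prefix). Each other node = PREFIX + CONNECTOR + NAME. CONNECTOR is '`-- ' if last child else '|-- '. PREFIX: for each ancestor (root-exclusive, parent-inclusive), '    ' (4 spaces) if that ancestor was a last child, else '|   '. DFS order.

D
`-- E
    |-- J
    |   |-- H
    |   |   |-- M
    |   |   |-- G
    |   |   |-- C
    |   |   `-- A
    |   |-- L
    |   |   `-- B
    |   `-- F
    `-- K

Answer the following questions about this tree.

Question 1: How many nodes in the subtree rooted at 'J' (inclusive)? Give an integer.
Answer: 9

Derivation:
Subtree rooted at J contains: A, B, C, F, G, H, J, L, M
Count = 9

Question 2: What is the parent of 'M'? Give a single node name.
Scan adjacency: M appears as child of H

Answer: H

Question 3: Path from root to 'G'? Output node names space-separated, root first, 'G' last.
Walk down from root: D -> E -> J -> H -> G

Answer: D E J H G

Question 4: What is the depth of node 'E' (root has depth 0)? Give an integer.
Answer: 1

Derivation:
Path from root to E: D -> E
Depth = number of edges = 1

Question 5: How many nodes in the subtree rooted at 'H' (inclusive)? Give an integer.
Subtree rooted at H contains: A, C, G, H, M
Count = 5

Answer: 5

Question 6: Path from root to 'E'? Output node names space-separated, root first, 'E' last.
Walk down from root: D -> E

Answer: D E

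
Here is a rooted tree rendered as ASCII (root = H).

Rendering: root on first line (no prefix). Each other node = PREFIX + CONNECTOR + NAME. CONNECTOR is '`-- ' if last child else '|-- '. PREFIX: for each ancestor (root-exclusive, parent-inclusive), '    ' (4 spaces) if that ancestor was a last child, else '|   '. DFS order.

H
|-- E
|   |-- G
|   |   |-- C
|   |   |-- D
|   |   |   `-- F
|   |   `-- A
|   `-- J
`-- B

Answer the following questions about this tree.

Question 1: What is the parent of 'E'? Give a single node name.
Scan adjacency: E appears as child of H

Answer: H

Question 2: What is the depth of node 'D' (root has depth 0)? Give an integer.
Answer: 3

Derivation:
Path from root to D: H -> E -> G -> D
Depth = number of edges = 3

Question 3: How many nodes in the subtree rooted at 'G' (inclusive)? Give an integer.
Answer: 5

Derivation:
Subtree rooted at G contains: A, C, D, F, G
Count = 5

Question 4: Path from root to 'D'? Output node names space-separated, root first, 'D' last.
Answer: H E G D

Derivation:
Walk down from root: H -> E -> G -> D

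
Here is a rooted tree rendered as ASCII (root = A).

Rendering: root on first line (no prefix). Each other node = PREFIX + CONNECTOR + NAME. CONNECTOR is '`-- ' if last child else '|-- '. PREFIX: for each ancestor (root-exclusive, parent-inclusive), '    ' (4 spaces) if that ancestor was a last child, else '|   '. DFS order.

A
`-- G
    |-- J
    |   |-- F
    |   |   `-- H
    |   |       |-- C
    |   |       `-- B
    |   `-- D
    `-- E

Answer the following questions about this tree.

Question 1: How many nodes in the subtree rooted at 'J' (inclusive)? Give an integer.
Subtree rooted at J contains: B, C, D, F, H, J
Count = 6

Answer: 6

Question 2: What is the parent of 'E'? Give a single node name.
Scan adjacency: E appears as child of G

Answer: G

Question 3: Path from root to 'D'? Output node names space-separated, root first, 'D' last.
Answer: A G J D

Derivation:
Walk down from root: A -> G -> J -> D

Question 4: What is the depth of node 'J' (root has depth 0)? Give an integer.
Answer: 2

Derivation:
Path from root to J: A -> G -> J
Depth = number of edges = 2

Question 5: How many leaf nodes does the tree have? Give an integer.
Leaves (nodes with no children): B, C, D, E

Answer: 4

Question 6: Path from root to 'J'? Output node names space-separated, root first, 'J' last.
Answer: A G J

Derivation:
Walk down from root: A -> G -> J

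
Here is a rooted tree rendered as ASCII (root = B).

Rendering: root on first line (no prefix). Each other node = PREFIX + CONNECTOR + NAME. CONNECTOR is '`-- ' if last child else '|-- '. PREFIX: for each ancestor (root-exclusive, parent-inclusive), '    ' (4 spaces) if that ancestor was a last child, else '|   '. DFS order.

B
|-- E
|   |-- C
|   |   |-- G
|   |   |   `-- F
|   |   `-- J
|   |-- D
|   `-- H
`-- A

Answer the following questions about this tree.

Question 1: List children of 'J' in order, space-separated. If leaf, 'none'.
Answer: none

Derivation:
Node J's children (from adjacency): (leaf)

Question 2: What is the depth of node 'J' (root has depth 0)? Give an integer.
Answer: 3

Derivation:
Path from root to J: B -> E -> C -> J
Depth = number of edges = 3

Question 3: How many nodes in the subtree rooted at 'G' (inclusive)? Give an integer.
Subtree rooted at G contains: F, G
Count = 2

Answer: 2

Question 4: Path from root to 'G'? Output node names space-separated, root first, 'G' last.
Walk down from root: B -> E -> C -> G

Answer: B E C G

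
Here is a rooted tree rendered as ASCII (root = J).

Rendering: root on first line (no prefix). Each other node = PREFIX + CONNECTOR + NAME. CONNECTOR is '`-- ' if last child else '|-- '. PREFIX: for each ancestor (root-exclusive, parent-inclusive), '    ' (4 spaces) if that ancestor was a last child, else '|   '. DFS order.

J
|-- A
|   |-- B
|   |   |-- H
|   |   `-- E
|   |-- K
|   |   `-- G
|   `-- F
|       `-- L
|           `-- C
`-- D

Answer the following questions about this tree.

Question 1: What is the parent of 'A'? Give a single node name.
Scan adjacency: A appears as child of J

Answer: J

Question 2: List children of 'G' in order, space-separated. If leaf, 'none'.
Node G's children (from adjacency): (leaf)

Answer: none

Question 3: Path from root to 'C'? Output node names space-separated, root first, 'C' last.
Walk down from root: J -> A -> F -> L -> C

Answer: J A F L C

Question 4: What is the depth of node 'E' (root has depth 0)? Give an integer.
Answer: 3

Derivation:
Path from root to E: J -> A -> B -> E
Depth = number of edges = 3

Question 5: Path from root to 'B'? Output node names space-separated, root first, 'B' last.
Walk down from root: J -> A -> B

Answer: J A B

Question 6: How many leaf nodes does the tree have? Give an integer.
Answer: 5

Derivation:
Leaves (nodes with no children): C, D, E, G, H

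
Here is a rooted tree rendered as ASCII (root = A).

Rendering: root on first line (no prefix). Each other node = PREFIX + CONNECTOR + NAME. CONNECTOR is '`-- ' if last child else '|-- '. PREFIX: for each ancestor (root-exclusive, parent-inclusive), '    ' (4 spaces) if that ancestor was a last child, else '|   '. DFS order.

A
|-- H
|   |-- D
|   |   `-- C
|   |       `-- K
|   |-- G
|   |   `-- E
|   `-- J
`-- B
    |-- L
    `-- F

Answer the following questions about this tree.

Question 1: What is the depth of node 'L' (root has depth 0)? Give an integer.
Answer: 2

Derivation:
Path from root to L: A -> B -> L
Depth = number of edges = 2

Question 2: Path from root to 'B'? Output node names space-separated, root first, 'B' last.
Answer: A B

Derivation:
Walk down from root: A -> B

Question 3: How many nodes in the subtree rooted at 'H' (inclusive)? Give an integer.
Answer: 7

Derivation:
Subtree rooted at H contains: C, D, E, G, H, J, K
Count = 7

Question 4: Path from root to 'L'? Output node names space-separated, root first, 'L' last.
Walk down from root: A -> B -> L

Answer: A B L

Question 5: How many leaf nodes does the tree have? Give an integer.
Leaves (nodes with no children): E, F, J, K, L

Answer: 5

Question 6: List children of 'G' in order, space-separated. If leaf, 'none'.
Node G's children (from adjacency): E

Answer: E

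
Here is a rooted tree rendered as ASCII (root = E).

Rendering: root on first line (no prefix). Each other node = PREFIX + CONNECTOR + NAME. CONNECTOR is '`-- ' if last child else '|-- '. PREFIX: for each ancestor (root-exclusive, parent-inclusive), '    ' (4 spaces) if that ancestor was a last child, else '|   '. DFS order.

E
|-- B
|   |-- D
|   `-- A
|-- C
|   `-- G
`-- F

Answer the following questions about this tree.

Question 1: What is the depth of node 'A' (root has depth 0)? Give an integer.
Path from root to A: E -> B -> A
Depth = number of edges = 2

Answer: 2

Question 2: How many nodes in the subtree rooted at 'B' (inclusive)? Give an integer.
Answer: 3

Derivation:
Subtree rooted at B contains: A, B, D
Count = 3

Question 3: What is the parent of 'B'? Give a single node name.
Scan adjacency: B appears as child of E

Answer: E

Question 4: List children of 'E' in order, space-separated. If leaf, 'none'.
Answer: B C F

Derivation:
Node E's children (from adjacency): B, C, F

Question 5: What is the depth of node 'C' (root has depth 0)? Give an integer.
Path from root to C: E -> C
Depth = number of edges = 1

Answer: 1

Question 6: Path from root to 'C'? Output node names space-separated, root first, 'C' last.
Answer: E C

Derivation:
Walk down from root: E -> C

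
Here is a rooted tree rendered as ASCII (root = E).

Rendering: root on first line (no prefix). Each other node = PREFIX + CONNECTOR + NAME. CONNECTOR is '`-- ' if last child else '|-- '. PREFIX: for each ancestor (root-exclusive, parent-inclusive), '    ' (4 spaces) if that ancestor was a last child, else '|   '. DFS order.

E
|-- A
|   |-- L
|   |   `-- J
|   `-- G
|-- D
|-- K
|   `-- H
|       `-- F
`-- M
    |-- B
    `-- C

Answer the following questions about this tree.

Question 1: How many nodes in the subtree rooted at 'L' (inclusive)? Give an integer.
Subtree rooted at L contains: J, L
Count = 2

Answer: 2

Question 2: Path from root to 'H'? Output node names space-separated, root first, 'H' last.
Answer: E K H

Derivation:
Walk down from root: E -> K -> H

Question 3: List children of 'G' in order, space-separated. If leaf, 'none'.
Answer: none

Derivation:
Node G's children (from adjacency): (leaf)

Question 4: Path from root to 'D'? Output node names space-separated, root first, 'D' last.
Walk down from root: E -> D

Answer: E D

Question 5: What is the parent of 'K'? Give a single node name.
Answer: E

Derivation:
Scan adjacency: K appears as child of E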